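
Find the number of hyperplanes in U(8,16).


Hyperplanes of U(8,16) are flats of rank 7.
In a uniform matroid, these are exactly the (7)-element subsets.
Count = C(16,7) = 11440.

11440


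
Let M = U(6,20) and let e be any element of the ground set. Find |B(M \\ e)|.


Deleting e from U(6,20) gives U(6,19) since n > r.
Bases of U(6,19) = C(19,6) = 27132.

27132


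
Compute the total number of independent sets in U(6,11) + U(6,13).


For a direct sum, |I(M1+M2)| = |I(M1)| * |I(M2)|.
|I(U(6,11))| = sum C(11,k) for k=0..6 = 1486.
|I(U(6,13))| = sum C(13,k) for k=0..6 = 4096.
Total = 1486 * 4096 = 6086656.

6086656


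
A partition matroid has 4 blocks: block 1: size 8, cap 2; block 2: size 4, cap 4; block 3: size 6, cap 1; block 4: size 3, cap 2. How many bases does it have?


A basis picks exactly ci elements from block i.
Number of bases = product of C(|Si|, ci).
= C(8,2) * C(4,4) * C(6,1) * C(3,2)
= 28 * 1 * 6 * 3
= 504.

504


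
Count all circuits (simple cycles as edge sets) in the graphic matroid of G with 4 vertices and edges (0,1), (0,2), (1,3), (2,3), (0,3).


A circuit in a graphic matroid = edge set of a simple cycle.
G has 4 vertices and 5 edges.
Enumerating all minimal edge subsets forming cycles...
Total circuits found: 3.

3


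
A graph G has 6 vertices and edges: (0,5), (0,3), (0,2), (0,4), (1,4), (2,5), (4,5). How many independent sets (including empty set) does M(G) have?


An independent set in a graphic matroid is an acyclic edge subset.
G has 6 vertices and 7 edges.
Enumerate all 2^7 = 128 subsets, checking for acyclicity.
Total independent sets = 96.

96


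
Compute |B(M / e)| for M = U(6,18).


Contracting e from U(6,18) gives U(5,17).
Bases of U(5,17) = (17 choose 5) = 6188.

6188


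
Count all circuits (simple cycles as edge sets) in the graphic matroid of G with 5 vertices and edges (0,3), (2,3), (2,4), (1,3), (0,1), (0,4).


A circuit in a graphic matroid = edge set of a simple cycle.
G has 5 vertices and 6 edges.
Enumerating all minimal edge subsets forming cycles...
Total circuits found: 3.

3


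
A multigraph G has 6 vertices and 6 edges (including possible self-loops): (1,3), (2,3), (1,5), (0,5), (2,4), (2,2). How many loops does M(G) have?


In a graphic matroid, a loop is a self-loop edge (u,u) with rank 0.
Examining all 6 edges for self-loops...
Self-loops found: (2,2)
Number of loops = 1.

1


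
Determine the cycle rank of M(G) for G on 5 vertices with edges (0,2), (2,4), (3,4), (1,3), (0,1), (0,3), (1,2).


Cycle rank (nullity) = |E| - r(M) = |E| - (|V| - c).
|E| = 7, |V| = 5, c = 1.
Nullity = 7 - (5 - 1) = 7 - 4 = 3.

3


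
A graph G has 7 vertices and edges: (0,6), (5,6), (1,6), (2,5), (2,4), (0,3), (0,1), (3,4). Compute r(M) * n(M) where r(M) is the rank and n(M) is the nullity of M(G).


r(M) = |V| - c = 7 - 1 = 6.
nullity = |E| - r(M) = 8 - 6 = 2.
Product = 6 * 2 = 12.

12


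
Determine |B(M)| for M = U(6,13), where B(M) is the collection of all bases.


Bases of U(6,13) are all 6-element subsets of the 13-element ground set.
Number of bases = C(13,6).
(13 choose 6) = 1716.

1716


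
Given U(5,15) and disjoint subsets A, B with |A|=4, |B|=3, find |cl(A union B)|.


|A union B| = 4 + 3 = 7 (disjoint).
In U(5,15), cl(S) = S if |S| < 5, else cl(S) = E.
Since 7 >= 5, cl(A union B) = E.
|cl(A union B)| = 15.

15


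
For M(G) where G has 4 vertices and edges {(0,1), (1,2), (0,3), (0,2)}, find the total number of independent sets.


An independent set in a graphic matroid is an acyclic edge subset.
G has 4 vertices and 4 edges.
Enumerate all 2^4 = 16 subsets, checking for acyclicity.
Total independent sets = 14.

14


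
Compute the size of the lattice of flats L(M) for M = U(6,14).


Flats of U(6,14): every subset of size < 6 is a flat, plus E itself.
Count = (14 choose 0) + (14 choose 1) + (14 choose 2) + (14 choose 3) + (14 choose 4) + (14 choose 5) + 1
     = 1 + 14 + 91 + 364 + 1001 + 2002 + 1
     = 3474.

3474


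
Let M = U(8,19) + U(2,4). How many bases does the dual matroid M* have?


(M1+M2)* = M1* + M2*.
M1* = U(11,19), bases: C(19,11) = 75582.
M2* = U(2,4), bases: C(4,2) = 6.
|B(M*)| = 75582 * 6 = 453492.

453492


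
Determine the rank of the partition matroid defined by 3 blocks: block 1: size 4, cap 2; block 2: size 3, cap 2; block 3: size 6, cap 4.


Rank of a partition matroid = sum of min(|Si|, ci) for each block.
= min(4,2) + min(3,2) + min(6,4)
= 2 + 2 + 4
= 8.

8


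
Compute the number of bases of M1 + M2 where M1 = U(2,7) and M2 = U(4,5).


Bases of a direct sum M1 + M2: |B| = |B(M1)| * |B(M2)|.
|B(U(2,7))| = C(7,2) = 21.
|B(U(4,5))| = C(5,4) = 5.
Total bases = 21 * 5 = 105.

105


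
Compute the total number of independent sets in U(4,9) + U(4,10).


For a direct sum, |I(M1+M2)| = |I(M1)| * |I(M2)|.
|I(U(4,9))| = sum C(9,k) for k=0..4 = 256.
|I(U(4,10))| = sum C(10,k) for k=0..4 = 386.
Total = 256 * 386 = 98816.

98816


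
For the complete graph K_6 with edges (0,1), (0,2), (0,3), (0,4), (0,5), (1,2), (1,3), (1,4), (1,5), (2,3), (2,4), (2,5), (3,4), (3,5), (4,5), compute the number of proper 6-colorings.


P(K_6, k) = k(k-1)(k-2)...(k-5).
P(6) = (6) * (5) * (4) * (3) * (2) * (1) = 720.

720


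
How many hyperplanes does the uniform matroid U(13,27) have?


Hyperplanes of U(13,27) are flats of rank 12.
In a uniform matroid, these are exactly the (12)-element subsets.
Count = C(27,12) = 27! / (12! * 15!) = 17383860.

17383860


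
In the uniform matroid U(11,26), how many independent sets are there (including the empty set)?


Independent sets of U(11,26) are all subsets of size <= 11.
Count = (26 choose 0) + (26 choose 1) + (26 choose 2) + (26 choose 3) + (26 choose 4) + (26 choose 5) + (26 choose 6) + (26 choose 7) + (26 choose 8) + (26 choose 9) + (26 choose 10) + (26 choose 11)
     = 1 + 26 + 325 + 2600 + 14950 + 65780 + 230230 + 657800 + 1562275 + 3124550 + 5311735 + 7726160
     = 18696432.

18696432


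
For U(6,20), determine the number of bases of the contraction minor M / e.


Contracting e from U(6,20) gives U(5,19).
Bases of U(5,19) = C(19,5) = 19! / (5! * 14!) = 11628.

11628


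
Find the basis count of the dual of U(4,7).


The dual of U(r,n) is U(n-r, n) = U(3,7).
Bases of U(3,7) are all (3)-element subsets.
|B(M*)| = (7 choose 3) = 35.

35


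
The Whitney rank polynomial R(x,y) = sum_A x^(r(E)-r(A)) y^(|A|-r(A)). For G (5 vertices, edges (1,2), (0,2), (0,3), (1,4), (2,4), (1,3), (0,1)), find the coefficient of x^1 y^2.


R(x,y) = sum over A in 2^E of x^(r(E)-r(A)) * y^(|A|-r(A)).
G has 5 vertices, 7 edges. r(E) = 4.
Enumerate all 2^7 = 128 subsets.
Count subsets with r(E)-r(A)=1 and |A|-r(A)=2: 2.

2


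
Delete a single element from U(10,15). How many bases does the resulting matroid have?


Deleting e from U(10,15) gives U(10,14) since n > r.
Bases of U(10,14) = C(14,10) = 14! / (10! * 4!) = 1001.

1001


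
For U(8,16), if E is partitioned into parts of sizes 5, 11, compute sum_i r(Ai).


r(Ai) = min(|Ai|, 8) for each part.
Sum = min(5,8) + min(11,8)
    = 5 + 8
    = 13.

13


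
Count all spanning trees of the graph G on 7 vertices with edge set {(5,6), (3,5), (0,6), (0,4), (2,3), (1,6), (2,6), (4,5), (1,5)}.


By Kirchhoff's matrix tree theorem, the number of spanning trees equals
the determinant of any cofactor of the Laplacian matrix L.
G has 7 vertices and 9 edges.
Computing the (6 x 6) cofactor determinant gives 39.

39


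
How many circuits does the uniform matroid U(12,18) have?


In U(12,18), circuits are the (13)-element subsets.
Any set of 13 elements is dependent, and removing any one element gives
an independent set of size 12, so it is a minimal dependent set.
Number of circuits = C(18,13) = 8568.

8568


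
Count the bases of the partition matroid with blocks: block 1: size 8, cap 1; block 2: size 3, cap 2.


A basis picks exactly ci elements from block i.
Number of bases = product of C(|Si|, ci).
= C(8,1) * C(3,2)
= 8 * 3
= 24.

24


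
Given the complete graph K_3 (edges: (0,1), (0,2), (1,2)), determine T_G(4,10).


T(K_3; x,y) = x^2 + x + y.
T(4,10) = 16 + 4 + 10 = 30.

30


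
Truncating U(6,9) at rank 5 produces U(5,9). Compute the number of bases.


Truncating U(6,9) to rank 5 gives U(5,9).
Bases of U(5,9) are all 5-element subsets of 9 elements.
Number of bases = C(9,5) = 9! / (5! * 4!) = 126.

126


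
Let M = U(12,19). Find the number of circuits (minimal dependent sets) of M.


In U(12,19), circuits are the (13)-element subsets.
Any set of 13 elements is dependent, and removing any one element gives
an independent set of size 12, so it is a minimal dependent set.
Number of circuits = C(19,13) = 27132.

27132


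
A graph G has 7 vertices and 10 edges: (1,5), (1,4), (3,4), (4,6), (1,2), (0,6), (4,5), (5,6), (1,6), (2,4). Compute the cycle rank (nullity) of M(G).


Cycle rank (nullity) = |E| - r(M) = |E| - (|V| - c).
|E| = 10, |V| = 7, c = 1.
Nullity = 10 - (7 - 1) = 10 - 6 = 4.

4


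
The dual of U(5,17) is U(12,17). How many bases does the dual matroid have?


The dual of U(r,n) is U(n-r, n) = U(12,17).
Bases of U(12,17) are all (12)-element subsets.
|B(M*)| = (17 choose 12) = 6188.

6188


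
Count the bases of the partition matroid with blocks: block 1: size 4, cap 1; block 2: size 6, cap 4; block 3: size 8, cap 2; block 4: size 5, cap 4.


A basis picks exactly ci elements from block i.
Number of bases = product of C(|Si|, ci).
= C(4,1) * C(6,4) * C(8,2) * C(5,4)
= 4 * 15 * 28 * 5
= 8400.

8400


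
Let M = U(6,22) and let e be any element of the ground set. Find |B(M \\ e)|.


Deleting e from U(6,22) gives U(6,21) since n > r.
Bases of U(6,21) = C(21,6) = 21! / (6! * 15!) = 54264.

54264


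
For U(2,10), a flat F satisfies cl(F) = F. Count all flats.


Flats of U(2,10): every subset of size < 2 is a flat, plus E itself.
Count = (10 choose 0) + (10 choose 1) + 1
     = 1 + 10 + 1
     = 12.

12


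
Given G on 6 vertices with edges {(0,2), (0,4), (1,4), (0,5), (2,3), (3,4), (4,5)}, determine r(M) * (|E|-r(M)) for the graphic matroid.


r(M) = |V| - c = 6 - 1 = 5.
nullity = |E| - r(M) = 7 - 5 = 2.
Product = 5 * 2 = 10.

10


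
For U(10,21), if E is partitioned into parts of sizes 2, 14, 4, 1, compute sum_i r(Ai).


r(Ai) = min(|Ai|, 10) for each part.
Sum = min(2,10) + min(14,10) + min(4,10) + min(1,10)
    = 2 + 10 + 4 + 1
    = 17.

17


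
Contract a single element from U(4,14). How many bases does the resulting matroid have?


Contracting e from U(4,14) gives U(3,13).
Bases of U(3,13) = (13 choose 3) = 286.

286


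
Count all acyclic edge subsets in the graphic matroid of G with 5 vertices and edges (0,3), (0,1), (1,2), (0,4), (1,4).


An independent set in a graphic matroid is an acyclic edge subset.
G has 5 vertices and 5 edges.
Enumerate all 2^5 = 32 subsets, checking for acyclicity.
Total independent sets = 28.

28


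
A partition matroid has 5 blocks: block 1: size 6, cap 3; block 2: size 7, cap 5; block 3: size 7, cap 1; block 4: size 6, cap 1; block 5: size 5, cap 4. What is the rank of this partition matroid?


Rank of a partition matroid = sum of min(|Si|, ci) for each block.
= min(6,3) + min(7,5) + min(7,1) + min(6,1) + min(5,4)
= 3 + 5 + 1 + 1 + 4
= 14.

14


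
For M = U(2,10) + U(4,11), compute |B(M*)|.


(M1+M2)* = M1* + M2*.
M1* = U(8,10), bases: C(10,8) = 45.
M2* = U(7,11), bases: C(11,7) = 330.
|B(M*)| = 45 * 330 = 14850.

14850


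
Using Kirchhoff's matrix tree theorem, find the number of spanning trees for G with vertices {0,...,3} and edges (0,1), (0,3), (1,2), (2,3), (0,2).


By Kirchhoff's matrix tree theorem, the number of spanning trees equals
the determinant of any cofactor of the Laplacian matrix L.
G has 4 vertices and 5 edges.
Computing the (3 x 3) cofactor determinant gives 8.

8


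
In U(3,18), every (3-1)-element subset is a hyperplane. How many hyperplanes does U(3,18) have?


Hyperplanes of U(3,18) are flats of rank 2.
In a uniform matroid, these are exactly the (2)-element subsets.
Count = C(18,2) = 18! / (2! * 16!) = 153.

153


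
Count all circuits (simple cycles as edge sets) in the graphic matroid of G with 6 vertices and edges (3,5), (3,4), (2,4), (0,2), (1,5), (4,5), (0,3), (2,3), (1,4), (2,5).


A circuit in a graphic matroid = edge set of a simple cycle.
G has 6 vertices and 10 edges.
Enumerating all minimal edge subsets forming cycles...
Total circuits found: 19.

19


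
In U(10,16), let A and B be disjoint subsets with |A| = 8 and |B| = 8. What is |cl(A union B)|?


|A union B| = 8 + 8 = 16 (disjoint).
In U(10,16), cl(S) = S if |S| < 10, else cl(S) = E.
Since 16 >= 10, cl(A union B) = E.
|cl(A union B)| = 16.

16


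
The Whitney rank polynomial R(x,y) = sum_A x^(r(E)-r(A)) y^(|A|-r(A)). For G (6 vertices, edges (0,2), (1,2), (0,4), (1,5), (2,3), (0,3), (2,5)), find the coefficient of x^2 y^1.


R(x,y) = sum over A in 2^E of x^(r(E)-r(A)) * y^(|A|-r(A)).
G has 6 vertices, 7 edges. r(E) = 5.
Enumerate all 2^7 = 128 subsets.
Count subsets with r(E)-r(A)=2 and |A|-r(A)=1: 8.

8


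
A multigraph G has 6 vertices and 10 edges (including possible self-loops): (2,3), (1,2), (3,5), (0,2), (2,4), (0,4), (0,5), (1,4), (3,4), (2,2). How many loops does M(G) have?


In a graphic matroid, a loop is a self-loop edge (u,u) with rank 0.
Examining all 10 edges for self-loops...
Self-loops found: (2,2)
Number of loops = 1.

1


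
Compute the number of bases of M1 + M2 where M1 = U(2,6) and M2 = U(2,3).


Bases of a direct sum M1 + M2: |B| = |B(M1)| * |B(M2)|.
|B(U(2,6))| = C(6,2) = 15.
|B(U(2,3))| = C(3,2) = 3.
Total bases = 15 * 3 = 45.

45


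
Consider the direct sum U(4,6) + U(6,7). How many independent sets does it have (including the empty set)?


For a direct sum, |I(M1+M2)| = |I(M1)| * |I(M2)|.
|I(U(4,6))| = sum C(6,k) for k=0..4 = 57.
|I(U(6,7))| = sum C(7,k) for k=0..6 = 127.
Total = 57 * 127 = 7239.

7239


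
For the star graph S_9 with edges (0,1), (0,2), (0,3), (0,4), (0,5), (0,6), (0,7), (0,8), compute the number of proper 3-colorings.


P(tree, k) = k * (k-1)^(8) for any tree on 9 vertices.
P(3) = 3 * 2^8 = 3 * 256 = 768.

768


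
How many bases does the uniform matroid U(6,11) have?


Bases of U(6,11) are all 6-element subsets of the 11-element ground set.
Number of bases = C(11,6).
(11 choose 6) = 462.

462


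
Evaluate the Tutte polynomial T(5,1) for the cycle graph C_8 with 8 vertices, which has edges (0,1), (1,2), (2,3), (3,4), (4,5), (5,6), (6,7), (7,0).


T(C_8; x,y) = x + x^2 + ... + x^(7) + y.
T(5,1) = 5^1 + 5^2 + 5^3 + 5^4 + 5^5 + 5^6 + 5^7 + 1
= 5 + 25 + 125 + 625 + 3125 + 15625 + 78125 + 1
= 97656.

97656


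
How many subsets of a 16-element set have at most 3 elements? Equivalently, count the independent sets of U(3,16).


Independent sets of U(3,16) are all subsets of size <= 3.
Count = C(16,0) + C(16,1) + C(16,2) + C(16,3)
     = 1 + 16 + 120 + 560
     = 697.

697


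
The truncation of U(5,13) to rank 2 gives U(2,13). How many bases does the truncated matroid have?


Truncating U(5,13) to rank 2 gives U(2,13).
Bases of U(2,13) are all 2-element subsets of 13 elements.
Number of bases = C(13,2) = (13 * 12) / (1 * 2) = 78.

78


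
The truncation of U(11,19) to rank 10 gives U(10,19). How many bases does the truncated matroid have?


Truncating U(11,19) to rank 10 gives U(10,19).
Bases of U(10,19) are all 10-element subsets of 19 elements.
Number of bases = C(19,10) = 19! / (10! * 9!) = 92378.

92378


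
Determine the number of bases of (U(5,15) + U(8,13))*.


(M1+M2)* = M1* + M2*.
M1* = U(10,15), bases: C(15,10) = 3003.
M2* = U(5,13), bases: C(13,5) = 1287.
|B(M*)| = 3003 * 1287 = 3864861.

3864861


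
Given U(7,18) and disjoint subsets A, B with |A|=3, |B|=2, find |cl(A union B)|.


|A union B| = 3 + 2 = 5 (disjoint).
In U(7,18), cl(S) = S if |S| < 7, else cl(S) = E.
Since 5 < 7, cl(A union B) = A union B.
|cl(A union B)| = 5.

5


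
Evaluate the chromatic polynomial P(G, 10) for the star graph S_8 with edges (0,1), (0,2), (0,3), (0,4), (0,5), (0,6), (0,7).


P(tree, k) = k * (k-1)^(7) for any tree on 8 vertices.
P(10) = 10 * 9^7 = 10 * 4782969 = 47829690.

47829690


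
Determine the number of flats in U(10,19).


Flats of U(10,19): every subset of size < 10 is a flat, plus E itself.
Count = (19 choose 0) + (19 choose 1) + (19 choose 2) + (19 choose 3) + (19 choose 4) + (19 choose 5) + (19 choose 6) + (19 choose 7) + (19 choose 8) + (19 choose 9) + 1
     = 1 + 19 + 171 + 969 + 3876 + 11628 + 27132 + 50388 + 75582 + 92378 + 1
     = 262145.

262145


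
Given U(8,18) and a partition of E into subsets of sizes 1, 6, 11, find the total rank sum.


r(Ai) = min(|Ai|, 8) for each part.
Sum = min(1,8) + min(6,8) + min(11,8)
    = 1 + 6 + 8
    = 15.

15


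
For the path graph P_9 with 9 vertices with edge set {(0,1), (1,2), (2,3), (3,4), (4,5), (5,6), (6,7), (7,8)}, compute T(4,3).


A path on 9 vertices is a tree with 8 edges.
T(x,y) = x^(8) for any tree.
T(4,3) = 4^8 = 65536.

65536


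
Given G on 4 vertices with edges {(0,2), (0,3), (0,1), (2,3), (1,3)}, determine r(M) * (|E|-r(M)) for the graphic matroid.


r(M) = |V| - c = 4 - 1 = 3.
nullity = |E| - r(M) = 5 - 3 = 2.
Product = 3 * 2 = 6.

6


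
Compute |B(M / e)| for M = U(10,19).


Contracting e from U(10,19) gives U(9,18).
Bases of U(9,18) = C(18,9) = 18! / (9! * 9!) = 48620.

48620


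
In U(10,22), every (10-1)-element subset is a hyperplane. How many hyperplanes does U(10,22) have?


Hyperplanes of U(10,22) are flats of rank 9.
In a uniform matroid, these are exactly the (9)-element subsets.
Count = C(22,9) = 497420.

497420


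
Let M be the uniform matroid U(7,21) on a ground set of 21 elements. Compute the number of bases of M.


Bases of U(7,21) are all 7-element subsets of the 21-element ground set.
Number of bases = C(21,7).
(21 choose 7) = 116280.

116280


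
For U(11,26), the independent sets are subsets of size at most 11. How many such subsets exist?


Independent sets of U(11,26) are all subsets of size <= 11.
Count = (26 choose 0) + (26 choose 1) + (26 choose 2) + (26 choose 3) + (26 choose 4) + (26 choose 5) + (26 choose 6) + (26 choose 7) + (26 choose 8) + (26 choose 9) + (26 choose 10) + (26 choose 11)
     = 1 + 26 + 325 + 2600 + 14950 + 65780 + 230230 + 657800 + 1562275 + 3124550 + 5311735 + 7726160
     = 18696432.

18696432


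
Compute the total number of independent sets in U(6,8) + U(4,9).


For a direct sum, |I(M1+M2)| = |I(M1)| * |I(M2)|.
|I(U(6,8))| = sum C(8,k) for k=0..6 = 247.
|I(U(4,9))| = sum C(9,k) for k=0..4 = 256.
Total = 247 * 256 = 63232.

63232


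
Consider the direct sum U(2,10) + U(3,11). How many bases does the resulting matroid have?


Bases of a direct sum M1 + M2: |B| = |B(M1)| * |B(M2)|.
|B(U(2,10))| = C(10,2) = 45.
|B(U(3,11))| = C(11,3) = 165.
Total bases = 45 * 165 = 7425.

7425


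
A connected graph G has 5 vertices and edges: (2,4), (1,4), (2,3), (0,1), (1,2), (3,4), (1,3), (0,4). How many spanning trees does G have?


By Kirchhoff's matrix tree theorem, the number of spanning trees equals
the determinant of any cofactor of the Laplacian matrix L.
G has 5 vertices and 8 edges.
Computing the (4 x 4) cofactor determinant gives 40.

40


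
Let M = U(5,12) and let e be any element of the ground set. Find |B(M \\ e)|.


Deleting e from U(5,12) gives U(5,11) since n > r.
Bases of U(5,11) = C(11,5) = 11! / (5! * 6!) = 462.

462


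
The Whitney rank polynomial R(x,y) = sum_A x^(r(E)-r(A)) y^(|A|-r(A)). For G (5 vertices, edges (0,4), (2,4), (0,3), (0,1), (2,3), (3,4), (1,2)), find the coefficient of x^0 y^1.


R(x,y) = sum over A in 2^E of x^(r(E)-r(A)) * y^(|A|-r(A)).
G has 5 vertices, 7 edges. r(E) = 4.
Enumerate all 2^7 = 128 subsets.
Count subsets with r(E)-r(A)=0 and |A|-r(A)=1: 20.

20


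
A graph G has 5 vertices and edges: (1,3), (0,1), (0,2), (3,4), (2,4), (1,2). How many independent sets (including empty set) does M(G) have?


An independent set in a graphic matroid is an acyclic edge subset.
G has 5 vertices and 6 edges.
Enumerate all 2^6 = 64 subsets, checking for acyclicity.
Total independent sets = 52.

52


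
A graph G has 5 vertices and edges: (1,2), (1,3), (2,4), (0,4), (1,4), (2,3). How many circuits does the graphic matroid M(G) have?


A circuit in a graphic matroid = edge set of a simple cycle.
G has 5 vertices and 6 edges.
Enumerating all minimal edge subsets forming cycles...
Total circuits found: 3.

3


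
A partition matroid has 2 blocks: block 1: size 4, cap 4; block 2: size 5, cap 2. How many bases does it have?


A basis picks exactly ci elements from block i.
Number of bases = product of C(|Si|, ci).
= C(4,4) * C(5,2)
= 1 * 10
= 10.

10


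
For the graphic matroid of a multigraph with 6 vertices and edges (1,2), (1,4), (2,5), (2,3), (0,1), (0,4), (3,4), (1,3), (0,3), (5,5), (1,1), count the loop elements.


In a graphic matroid, a loop is a self-loop edge (u,u) with rank 0.
Examining all 11 edges for self-loops...
Self-loops found: (5,5), (1,1)
Number of loops = 2.

2


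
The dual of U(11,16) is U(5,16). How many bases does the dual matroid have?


The dual of U(r,n) is U(n-r, n) = U(5,16).
Bases of U(5,16) are all (5)-element subsets.
|B(M*)| = C(16,5) = 4368.

4368


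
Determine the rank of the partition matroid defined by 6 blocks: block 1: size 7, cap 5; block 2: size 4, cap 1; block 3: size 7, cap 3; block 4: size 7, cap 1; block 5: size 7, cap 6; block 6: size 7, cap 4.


Rank of a partition matroid = sum of min(|Si|, ci) for each block.
= min(7,5) + min(4,1) + min(7,3) + min(7,1) + min(7,6) + min(7,4)
= 5 + 1 + 3 + 1 + 6 + 4
= 20.

20


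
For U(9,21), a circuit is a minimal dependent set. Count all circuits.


In U(9,21), circuits are the (10)-element subsets.
Any set of 10 elements is dependent, and removing any one element gives
an independent set of size 9, so it is a minimal dependent set.
Number of circuits = C(21,10) = 352716.

352716


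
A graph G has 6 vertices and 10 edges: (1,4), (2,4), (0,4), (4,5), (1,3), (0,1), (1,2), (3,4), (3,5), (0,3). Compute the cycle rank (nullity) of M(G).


Cycle rank (nullity) = |E| - r(M) = |E| - (|V| - c).
|E| = 10, |V| = 6, c = 1.
Nullity = 10 - (6 - 1) = 10 - 5 = 5.

5


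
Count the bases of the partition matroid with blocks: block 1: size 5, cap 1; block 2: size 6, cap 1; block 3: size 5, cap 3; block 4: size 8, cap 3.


A basis picks exactly ci elements from block i.
Number of bases = product of C(|Si|, ci).
= C(5,1) * C(6,1) * C(5,3) * C(8,3)
= 5 * 6 * 10 * 56
= 16800.

16800


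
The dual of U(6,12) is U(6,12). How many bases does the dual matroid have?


The dual of U(r,n) is U(n-r, n) = U(6,12).
Bases of U(6,12) are all (6)-element subsets.
|B(M*)| = C(12,6) = 924.

924


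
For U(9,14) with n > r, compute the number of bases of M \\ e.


Deleting e from U(9,14) gives U(9,13) since n > r.
Bases of U(9,13) = (13 choose 9) = 715.

715


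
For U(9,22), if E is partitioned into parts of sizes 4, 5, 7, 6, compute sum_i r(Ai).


r(Ai) = min(|Ai|, 9) for each part.
Sum = min(4,9) + min(5,9) + min(7,9) + min(6,9)
    = 4 + 5 + 7 + 6
    = 22.

22


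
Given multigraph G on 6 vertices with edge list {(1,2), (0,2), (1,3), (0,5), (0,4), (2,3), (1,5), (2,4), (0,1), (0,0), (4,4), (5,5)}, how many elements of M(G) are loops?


In a graphic matroid, a loop is a self-loop edge (u,u) with rank 0.
Examining all 12 edges for self-loops...
Self-loops found: (0,0), (4,4), (5,5)
Number of loops = 3.

3


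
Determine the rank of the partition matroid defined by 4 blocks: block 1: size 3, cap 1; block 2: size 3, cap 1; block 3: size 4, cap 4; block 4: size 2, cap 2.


Rank of a partition matroid = sum of min(|Si|, ci) for each block.
= min(3,1) + min(3,1) + min(4,4) + min(2,2)
= 1 + 1 + 4 + 2
= 8.

8


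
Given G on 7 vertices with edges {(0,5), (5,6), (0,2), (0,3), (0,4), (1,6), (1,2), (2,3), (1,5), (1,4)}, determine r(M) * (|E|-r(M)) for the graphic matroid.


r(M) = |V| - c = 7 - 1 = 6.
nullity = |E| - r(M) = 10 - 6 = 4.
Product = 6 * 4 = 24.

24


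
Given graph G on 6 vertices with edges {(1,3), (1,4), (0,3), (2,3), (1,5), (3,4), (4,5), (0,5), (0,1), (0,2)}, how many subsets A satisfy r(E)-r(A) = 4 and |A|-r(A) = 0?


R(x,y) = sum over A in 2^E of x^(r(E)-r(A)) * y^(|A|-r(A)).
G has 6 vertices, 10 edges. r(E) = 5.
Enumerate all 2^10 = 1024 subsets.
Count subsets with r(E)-r(A)=4 and |A|-r(A)=0: 10.

10


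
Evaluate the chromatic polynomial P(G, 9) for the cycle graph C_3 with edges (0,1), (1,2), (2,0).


P(C_3, k) = (k-1)^3 + (-1)^3*(k-1).
P(9) = (8)^3 - 8
= 512 - 8 = 504.

504


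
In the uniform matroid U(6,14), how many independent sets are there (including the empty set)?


Independent sets of U(6,14) are all subsets of size <= 6.
Count = C(14,0) + C(14,1) + C(14,2) + C(14,3) + C(14,4) + C(14,5) + C(14,6)
     = 1 + 14 + 91 + 364 + 1001 + 2002 + 3003
     = 6476.

6476


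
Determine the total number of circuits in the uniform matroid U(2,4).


In U(2,4), circuits are the (3)-element subsets.
Any set of 3 elements is dependent, and removing any one element gives
an independent set of size 2, so it is a minimal dependent set.
Number of circuits = C(4,3) = 4! / (3! * 1!) = 4.

4


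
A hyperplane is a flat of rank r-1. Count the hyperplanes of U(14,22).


Hyperplanes of U(14,22) are flats of rank 13.
In a uniform matroid, these are exactly the (13)-element subsets.
Count = C(22,13) = 22! / (13! * 9!) = 497420.

497420


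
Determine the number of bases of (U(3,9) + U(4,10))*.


(M1+M2)* = M1* + M2*.
M1* = U(6,9), bases: C(9,6) = 84.
M2* = U(6,10), bases: C(10,6) = 210.
|B(M*)| = 84 * 210 = 17640.

17640


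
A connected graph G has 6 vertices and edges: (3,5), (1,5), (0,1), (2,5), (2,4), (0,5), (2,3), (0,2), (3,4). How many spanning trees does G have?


By Kirchhoff's matrix tree theorem, the number of spanning trees equals
the determinant of any cofactor of the Laplacian matrix L.
G has 6 vertices and 9 edges.
Computing the (5 x 5) cofactor determinant gives 55.

55


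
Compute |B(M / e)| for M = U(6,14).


Contracting e from U(6,14) gives U(5,13).
Bases of U(5,13) = (13 choose 5) = 1287.

1287


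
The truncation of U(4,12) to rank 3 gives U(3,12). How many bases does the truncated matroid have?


Truncating U(4,12) to rank 3 gives U(3,12).
Bases of U(3,12) are all 3-element subsets of 12 elements.
Number of bases = C(12,3) = (12 * 11 * 10) / (1 * 2 * 3) = 220.

220


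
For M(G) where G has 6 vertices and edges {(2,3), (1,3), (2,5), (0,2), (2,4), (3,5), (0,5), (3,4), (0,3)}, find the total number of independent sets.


An independent set in a graphic matroid is an acyclic edge subset.
G has 6 vertices and 9 edges.
Enumerate all 2^9 = 512 subsets, checking for acyclicity.
Total independent sets = 256.

256


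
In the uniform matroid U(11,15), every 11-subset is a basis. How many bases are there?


Bases of U(11,15) are all 11-element subsets of the 15-element ground set.
Number of bases = C(15,11).
C(15,11) = 15! / (11! * 4!) = 1365.

1365


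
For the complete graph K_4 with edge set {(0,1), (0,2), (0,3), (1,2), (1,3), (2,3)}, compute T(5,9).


T(K_4; x,y) = x^3 + 3x^2 + 4xy + 2x + y^3 + 3y^2 + 2y.
Substituting x=5, y=9:
= 125 + 75 + 180 + 10 + 729 + 243 + 18
= 1380.

1380


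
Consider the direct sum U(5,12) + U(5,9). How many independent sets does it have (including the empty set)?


For a direct sum, |I(M1+M2)| = |I(M1)| * |I(M2)|.
|I(U(5,12))| = sum C(12,k) for k=0..5 = 1586.
|I(U(5,9))| = sum C(9,k) for k=0..5 = 382.
Total = 1586 * 382 = 605852.

605852


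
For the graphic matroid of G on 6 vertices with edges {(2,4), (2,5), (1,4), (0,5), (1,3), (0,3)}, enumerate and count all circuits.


A circuit in a graphic matroid = edge set of a simple cycle.
G has 6 vertices and 6 edges.
Enumerating all minimal edge subsets forming cycles...
Total circuits found: 1.

1


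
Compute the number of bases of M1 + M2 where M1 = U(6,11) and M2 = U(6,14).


Bases of a direct sum M1 + M2: |B| = |B(M1)| * |B(M2)|.
|B(U(6,11))| = C(11,6) = 462.
|B(U(6,14))| = C(14,6) = 3003.
Total bases = 462 * 3003 = 1387386.

1387386


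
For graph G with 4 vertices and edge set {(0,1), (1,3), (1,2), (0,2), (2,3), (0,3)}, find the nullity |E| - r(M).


Cycle rank (nullity) = |E| - r(M) = |E| - (|V| - c).
|E| = 6, |V| = 4, c = 1.
Nullity = 6 - (4 - 1) = 6 - 3 = 3.

3


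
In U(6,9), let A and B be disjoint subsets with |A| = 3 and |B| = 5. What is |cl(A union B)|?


|A union B| = 3 + 5 = 8 (disjoint).
In U(6,9), cl(S) = S if |S| < 6, else cl(S) = E.
Since 8 >= 6, cl(A union B) = E.
|cl(A union B)| = 9.

9


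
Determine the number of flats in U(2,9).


Flats of U(2,9): every subset of size < 2 is a flat, plus E itself.
Count = (9 choose 0) + (9 choose 1) + 1
     = 1 + 9 + 1
     = 11.

11


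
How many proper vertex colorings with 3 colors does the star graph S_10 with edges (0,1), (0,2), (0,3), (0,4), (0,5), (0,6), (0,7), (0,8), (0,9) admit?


P(tree, k) = k * (k-1)^(9) for any tree on 10 vertices.
P(3) = 3 * 2^9 = 3 * 512 = 1536.

1536


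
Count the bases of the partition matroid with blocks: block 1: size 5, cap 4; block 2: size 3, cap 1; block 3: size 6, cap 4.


A basis picks exactly ci elements from block i.
Number of bases = product of C(|Si|, ci).
= C(5,4) * C(3,1) * C(6,4)
= 5 * 3 * 15
= 225.

225


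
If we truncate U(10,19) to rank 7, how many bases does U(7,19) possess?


Truncating U(10,19) to rank 7 gives U(7,19).
Bases of U(7,19) are all 7-element subsets of 19 elements.
Number of bases = (19 choose 7) = 50388.

50388


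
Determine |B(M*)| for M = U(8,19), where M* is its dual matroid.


The dual of U(r,n) is U(n-r, n) = U(11,19).
Bases of U(11,19) are all (11)-element subsets.
|B(M*)| = C(19,11) = 19! / (11! * 8!) = 75582.

75582


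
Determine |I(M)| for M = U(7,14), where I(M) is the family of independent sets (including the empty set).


Independent sets of U(7,14) are all subsets of size <= 7.
Count = (14 choose 0) + (14 choose 1) + (14 choose 2) + (14 choose 3) + (14 choose 4) + (14 choose 5) + (14 choose 6) + (14 choose 7)
     = 1 + 14 + 91 + 364 + 1001 + 2002 + 3003 + 3432
     = 9908.

9908


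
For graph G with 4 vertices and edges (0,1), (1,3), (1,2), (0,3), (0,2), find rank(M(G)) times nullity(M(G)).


r(M) = |V| - c = 4 - 1 = 3.
nullity = |E| - r(M) = 5 - 3 = 2.
Product = 3 * 2 = 6.

6


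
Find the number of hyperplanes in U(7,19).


Hyperplanes of U(7,19) are flats of rank 6.
In a uniform matroid, these are exactly the (6)-element subsets.
Count = C(19,6) = 19! / (6! * 13!) = 27132.

27132


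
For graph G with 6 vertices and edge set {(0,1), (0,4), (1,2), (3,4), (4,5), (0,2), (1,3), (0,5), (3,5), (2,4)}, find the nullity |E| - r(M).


Cycle rank (nullity) = |E| - r(M) = |E| - (|V| - c).
|E| = 10, |V| = 6, c = 1.
Nullity = 10 - (6 - 1) = 10 - 5 = 5.

5


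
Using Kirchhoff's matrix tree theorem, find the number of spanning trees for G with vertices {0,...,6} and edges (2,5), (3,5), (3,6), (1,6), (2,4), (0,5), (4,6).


By Kirchhoff's matrix tree theorem, the number of spanning trees equals
the determinant of any cofactor of the Laplacian matrix L.
G has 7 vertices and 7 edges.
Computing the (6 x 6) cofactor determinant gives 5.

5


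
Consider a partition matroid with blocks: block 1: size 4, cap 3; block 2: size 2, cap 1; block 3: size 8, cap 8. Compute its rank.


Rank of a partition matroid = sum of min(|Si|, ci) for each block.
= min(4,3) + min(2,1) + min(8,8)
= 3 + 1 + 8
= 12.

12


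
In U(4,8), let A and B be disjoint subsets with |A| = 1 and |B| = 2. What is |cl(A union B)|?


|A union B| = 1 + 2 = 3 (disjoint).
In U(4,8), cl(S) = S if |S| < 4, else cl(S) = E.
Since 3 < 4, cl(A union B) = A union B.
|cl(A union B)| = 3.

3


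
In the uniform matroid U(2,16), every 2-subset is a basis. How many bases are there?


Bases of U(2,16) are all 2-element subsets of the 16-element ground set.
Number of bases = C(16,2).
C(16,2) = 16! / (2! * 14!) = 120.

120


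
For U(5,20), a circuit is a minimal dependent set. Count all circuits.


In U(5,20), circuits are the (6)-element subsets.
Any set of 6 elements is dependent, and removing any one element gives
an independent set of size 5, so it is a minimal dependent set.
Number of circuits = C(20,6) = 20! / (6! * 14!) = 38760.

38760


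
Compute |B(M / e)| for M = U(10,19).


Contracting e from U(10,19) gives U(9,18).
Bases of U(9,18) = C(18,9) = 18! / (9! * 9!) = 48620.

48620


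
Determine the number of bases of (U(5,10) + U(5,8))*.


(M1+M2)* = M1* + M2*.
M1* = U(5,10), bases: C(10,5) = 252.
M2* = U(3,8), bases: C(8,3) = 56.
|B(M*)| = 252 * 56 = 14112.

14112


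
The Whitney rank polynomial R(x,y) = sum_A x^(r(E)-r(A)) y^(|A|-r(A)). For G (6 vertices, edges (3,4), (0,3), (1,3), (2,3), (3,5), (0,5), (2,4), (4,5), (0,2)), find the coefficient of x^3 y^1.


R(x,y) = sum over A in 2^E of x^(r(E)-r(A)) * y^(|A|-r(A)).
G has 6 vertices, 9 edges. r(E) = 5.
Enumerate all 2^9 = 512 subsets.
Count subsets with r(E)-r(A)=3 and |A|-r(A)=1: 4.

4


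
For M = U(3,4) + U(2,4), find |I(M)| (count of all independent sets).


For a direct sum, |I(M1+M2)| = |I(M1)| * |I(M2)|.
|I(U(3,4))| = sum C(4,k) for k=0..3 = 15.
|I(U(2,4))| = sum C(4,k) for k=0..2 = 11.
Total = 15 * 11 = 165.

165


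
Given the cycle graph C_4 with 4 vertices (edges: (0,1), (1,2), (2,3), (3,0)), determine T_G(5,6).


T(C_4; x,y) = x + x^2 + ... + x^(3) + y.
T(5,6) = 5^1 + 5^2 + 5^3 + 6
= 5 + 25 + 125 + 6
= 161.

161


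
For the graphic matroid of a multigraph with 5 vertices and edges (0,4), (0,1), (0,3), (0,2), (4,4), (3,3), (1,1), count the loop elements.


In a graphic matroid, a loop is a self-loop edge (u,u) with rank 0.
Examining all 7 edges for self-loops...
Self-loops found: (4,4), (3,3), (1,1)
Number of loops = 3.

3


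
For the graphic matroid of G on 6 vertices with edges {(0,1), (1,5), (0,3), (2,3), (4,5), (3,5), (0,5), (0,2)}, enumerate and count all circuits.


A circuit in a graphic matroid = edge set of a simple cycle.
G has 6 vertices and 8 edges.
Enumerating all minimal edge subsets forming cycles...
Total circuits found: 6.

6


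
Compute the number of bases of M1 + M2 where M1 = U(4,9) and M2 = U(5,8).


Bases of a direct sum M1 + M2: |B| = |B(M1)| * |B(M2)|.
|B(U(4,9))| = C(9,4) = 126.
|B(U(5,8))| = C(8,5) = 56.
Total bases = 126 * 56 = 7056.

7056


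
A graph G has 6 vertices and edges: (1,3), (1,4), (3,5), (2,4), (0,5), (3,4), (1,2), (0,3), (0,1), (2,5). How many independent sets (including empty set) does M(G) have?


An independent set in a graphic matroid is an acyclic edge subset.
G has 6 vertices and 10 edges.
Enumerate all 2^10 = 1024 subsets, checking for acyclicity.
Total independent sets = 478.

478


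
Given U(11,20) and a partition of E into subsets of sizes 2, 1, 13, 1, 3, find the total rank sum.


r(Ai) = min(|Ai|, 11) for each part.
Sum = min(2,11) + min(1,11) + min(13,11) + min(1,11) + min(3,11)
    = 2 + 1 + 11 + 1 + 3
    = 18.

18


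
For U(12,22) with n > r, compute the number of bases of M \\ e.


Deleting e from U(12,22) gives U(12,21) since n > r.
Bases of U(12,21) = (21 choose 12) = 293930.

293930


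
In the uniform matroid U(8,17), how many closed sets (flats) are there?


Flats of U(8,17): every subset of size < 8 is a flat, plus E itself.
Count = C(17,0) + C(17,1) + C(17,2) + C(17,3) + C(17,4) + C(17,5) + C(17,6) + C(17,7) + 1
     = 1 + 17 + 136 + 680 + 2380 + 6188 + 12376 + 19448 + 1
     = 41227.

41227


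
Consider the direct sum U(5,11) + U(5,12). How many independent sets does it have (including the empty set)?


For a direct sum, |I(M1+M2)| = |I(M1)| * |I(M2)|.
|I(U(5,11))| = sum C(11,k) for k=0..5 = 1024.
|I(U(5,12))| = sum C(12,k) for k=0..5 = 1586.
Total = 1024 * 1586 = 1624064.

1624064


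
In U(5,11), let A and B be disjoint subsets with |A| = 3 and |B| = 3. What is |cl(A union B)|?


|A union B| = 3 + 3 = 6 (disjoint).
In U(5,11), cl(S) = S if |S| < 5, else cl(S) = E.
Since 6 >= 5, cl(A union B) = E.
|cl(A union B)| = 11.

11


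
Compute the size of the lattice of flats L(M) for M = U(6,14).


Flats of U(6,14): every subset of size < 6 is a flat, plus E itself.
Count = C(14,0) + C(14,1) + C(14,2) + C(14,3) + C(14,4) + C(14,5) + 1
     = 1 + 14 + 91 + 364 + 1001 + 2002 + 1
     = 3474.

3474


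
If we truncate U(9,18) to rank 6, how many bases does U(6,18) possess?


Truncating U(9,18) to rank 6 gives U(6,18).
Bases of U(6,18) are all 6-element subsets of 18 elements.
Number of bases = C(18,6) = 18! / (6! * 12!) = 18564.

18564


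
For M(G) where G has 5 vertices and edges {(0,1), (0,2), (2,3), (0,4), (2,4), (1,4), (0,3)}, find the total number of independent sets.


An independent set in a graphic matroid is an acyclic edge subset.
G has 5 vertices and 7 edges.
Enumerate all 2^7 = 128 subsets, checking for acyclicity.
Total independent sets = 82.

82


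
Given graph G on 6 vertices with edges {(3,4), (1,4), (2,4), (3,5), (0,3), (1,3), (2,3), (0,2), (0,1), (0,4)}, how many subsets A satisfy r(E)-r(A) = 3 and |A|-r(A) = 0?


R(x,y) = sum over A in 2^E of x^(r(E)-r(A)) * y^(|A|-r(A)).
G has 6 vertices, 10 edges. r(E) = 5.
Enumerate all 2^10 = 1024 subsets.
Count subsets with r(E)-r(A)=3 and |A|-r(A)=0: 45.

45


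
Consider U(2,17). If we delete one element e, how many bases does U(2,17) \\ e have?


Deleting e from U(2,17) gives U(2,16) since n > r.
Bases of U(2,16) = C(16,2) = (16 * 15) / (1 * 2) = 120.

120


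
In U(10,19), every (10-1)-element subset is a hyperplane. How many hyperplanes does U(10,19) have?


Hyperplanes of U(10,19) are flats of rank 9.
In a uniform matroid, these are exactly the (9)-element subsets.
Count = C(19,9) = 92378.

92378


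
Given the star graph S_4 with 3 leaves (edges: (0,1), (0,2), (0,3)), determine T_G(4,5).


A star on 4 vertices is a tree with 3 edges.
T(x,y) = x^(3) for any tree.
T(4,5) = 4^3 = 64.

64


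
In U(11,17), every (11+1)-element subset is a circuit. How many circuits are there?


In U(11,17), circuits are the (12)-element subsets.
Any set of 12 elements is dependent, and removing any one element gives
an independent set of size 11, so it is a minimal dependent set.
Number of circuits = C(17,12) = 17! / (12! * 5!) = 6188.

6188


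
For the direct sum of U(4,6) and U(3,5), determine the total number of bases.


Bases of a direct sum M1 + M2: |B| = |B(M1)| * |B(M2)|.
|B(U(4,6))| = C(6,4) = 15.
|B(U(3,5))| = C(5,3) = 10.
Total bases = 15 * 10 = 150.

150


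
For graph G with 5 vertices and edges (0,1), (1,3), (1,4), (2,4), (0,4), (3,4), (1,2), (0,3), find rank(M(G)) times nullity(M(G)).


r(M) = |V| - c = 5 - 1 = 4.
nullity = |E| - r(M) = 8 - 4 = 4.
Product = 4 * 4 = 16.

16


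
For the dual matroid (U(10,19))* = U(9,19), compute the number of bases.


The dual of U(r,n) is U(n-r, n) = U(9,19).
Bases of U(9,19) are all (9)-element subsets.
|B(M*)| = (19 choose 9) = 92378.

92378


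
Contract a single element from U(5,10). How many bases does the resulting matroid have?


Contracting e from U(5,10) gives U(4,9).
Bases of U(4,9) = C(9,4) = (9 * 8 * 7 * 6) / (1 * 2 * 3 * 4) = 126.

126


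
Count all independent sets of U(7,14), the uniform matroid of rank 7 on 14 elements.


Independent sets of U(7,14) are all subsets of size <= 7.
Count = (14 choose 0) + (14 choose 1) + (14 choose 2) + (14 choose 3) + (14 choose 4) + (14 choose 5) + (14 choose 6) + (14 choose 7)
     = 1 + 14 + 91 + 364 + 1001 + 2002 + 3003 + 3432
     = 9908.

9908
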